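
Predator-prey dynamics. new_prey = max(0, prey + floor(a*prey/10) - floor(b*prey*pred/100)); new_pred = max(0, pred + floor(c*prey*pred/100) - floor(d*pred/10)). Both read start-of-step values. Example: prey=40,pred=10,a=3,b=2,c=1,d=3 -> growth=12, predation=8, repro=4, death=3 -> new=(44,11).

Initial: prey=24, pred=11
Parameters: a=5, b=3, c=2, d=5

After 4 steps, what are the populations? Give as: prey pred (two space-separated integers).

Step 1: prey: 24+12-7=29; pred: 11+5-5=11
Step 2: prey: 29+14-9=34; pred: 11+6-5=12
Step 3: prey: 34+17-12=39; pred: 12+8-6=14
Step 4: prey: 39+19-16=42; pred: 14+10-7=17

Answer: 42 17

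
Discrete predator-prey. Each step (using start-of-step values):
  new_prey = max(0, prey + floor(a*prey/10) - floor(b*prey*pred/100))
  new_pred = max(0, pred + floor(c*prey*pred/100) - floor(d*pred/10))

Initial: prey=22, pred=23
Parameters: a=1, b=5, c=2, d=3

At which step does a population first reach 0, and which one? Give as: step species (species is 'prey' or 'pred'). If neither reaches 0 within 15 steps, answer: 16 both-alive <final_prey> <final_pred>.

Answer: 1 prey

Derivation:
Step 1: prey: 22+2-25=0; pred: 23+10-6=27
First extinction: prey at step 1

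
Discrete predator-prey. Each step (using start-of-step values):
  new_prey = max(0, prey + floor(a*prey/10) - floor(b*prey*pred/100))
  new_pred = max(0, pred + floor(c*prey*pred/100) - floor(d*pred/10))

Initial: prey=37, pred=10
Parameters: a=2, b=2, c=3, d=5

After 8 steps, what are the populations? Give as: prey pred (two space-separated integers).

Step 1: prey: 37+7-7=37; pred: 10+11-5=16
Step 2: prey: 37+7-11=33; pred: 16+17-8=25
Step 3: prey: 33+6-16=23; pred: 25+24-12=37
Step 4: prey: 23+4-17=10; pred: 37+25-18=44
Step 5: prey: 10+2-8=4; pred: 44+13-22=35
Step 6: prey: 4+0-2=2; pred: 35+4-17=22
Step 7: prey: 2+0-0=2; pred: 22+1-11=12
Step 8: prey: 2+0-0=2; pred: 12+0-6=6

Answer: 2 6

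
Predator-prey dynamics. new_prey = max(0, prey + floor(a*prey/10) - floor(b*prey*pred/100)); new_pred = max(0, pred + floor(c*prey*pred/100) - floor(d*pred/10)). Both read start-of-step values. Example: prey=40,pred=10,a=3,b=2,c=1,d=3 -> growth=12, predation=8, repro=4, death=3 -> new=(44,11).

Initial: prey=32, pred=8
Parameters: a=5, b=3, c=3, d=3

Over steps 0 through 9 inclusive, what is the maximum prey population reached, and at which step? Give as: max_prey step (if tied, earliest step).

Answer: 46 2

Derivation:
Step 1: prey: 32+16-7=41; pred: 8+7-2=13
Step 2: prey: 41+20-15=46; pred: 13+15-3=25
Step 3: prey: 46+23-34=35; pred: 25+34-7=52
Step 4: prey: 35+17-54=0; pred: 52+54-15=91
Step 5: prey: 0+0-0=0; pred: 91+0-27=64
Step 6: prey: 0+0-0=0; pred: 64+0-19=45
Step 7: prey: 0+0-0=0; pred: 45+0-13=32
Step 8: prey: 0+0-0=0; pred: 32+0-9=23
Step 9: prey: 0+0-0=0; pred: 23+0-6=17
Max prey = 46 at step 2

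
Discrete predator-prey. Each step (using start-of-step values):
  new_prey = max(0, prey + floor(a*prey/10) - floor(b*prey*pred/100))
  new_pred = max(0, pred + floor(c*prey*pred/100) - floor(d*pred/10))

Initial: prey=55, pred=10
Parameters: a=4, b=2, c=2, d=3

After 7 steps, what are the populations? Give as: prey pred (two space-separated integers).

Step 1: prey: 55+22-11=66; pred: 10+11-3=18
Step 2: prey: 66+26-23=69; pred: 18+23-5=36
Step 3: prey: 69+27-49=47; pred: 36+49-10=75
Step 4: prey: 47+18-70=0; pred: 75+70-22=123
Step 5: prey: 0+0-0=0; pred: 123+0-36=87
Step 6: prey: 0+0-0=0; pred: 87+0-26=61
Step 7: prey: 0+0-0=0; pred: 61+0-18=43

Answer: 0 43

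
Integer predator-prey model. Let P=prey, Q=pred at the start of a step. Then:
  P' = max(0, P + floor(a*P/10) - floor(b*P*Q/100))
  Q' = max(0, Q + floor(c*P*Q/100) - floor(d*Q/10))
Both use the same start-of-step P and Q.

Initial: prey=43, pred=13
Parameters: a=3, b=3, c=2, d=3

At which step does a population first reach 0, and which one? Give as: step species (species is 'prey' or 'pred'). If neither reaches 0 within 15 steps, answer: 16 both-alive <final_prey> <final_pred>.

Answer: 16 both-alive 1 3

Derivation:
Step 1: prey: 43+12-16=39; pred: 13+11-3=21
Step 2: prey: 39+11-24=26; pred: 21+16-6=31
Step 3: prey: 26+7-24=9; pred: 31+16-9=38
Step 4: prey: 9+2-10=1; pred: 38+6-11=33
Step 5: prey: 1+0-0=1; pred: 33+0-9=24
Step 6: prey: 1+0-0=1; pred: 24+0-7=17
Step 7: prey: 1+0-0=1; pred: 17+0-5=12
Step 8: prey: 1+0-0=1; pred: 12+0-3=9
Step 9: prey: 1+0-0=1; pred: 9+0-2=7
Step 10: prey: 1+0-0=1; pred: 7+0-2=5
Step 11: prey: 1+0-0=1; pred: 5+0-1=4
Step 12: prey: 1+0-0=1; pred: 4+0-1=3
Step 13: prey: 1+0-0=1; pred: 3+0-0=3
Steps 14-15: state stable at prey=1, pred=3 (no change)
No extinction within 15 steps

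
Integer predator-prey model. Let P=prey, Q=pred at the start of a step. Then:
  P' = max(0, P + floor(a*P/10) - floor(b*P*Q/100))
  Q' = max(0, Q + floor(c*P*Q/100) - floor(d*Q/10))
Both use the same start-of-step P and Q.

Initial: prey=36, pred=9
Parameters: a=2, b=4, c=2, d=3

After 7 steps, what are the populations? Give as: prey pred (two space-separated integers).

Step 1: prey: 36+7-12=31; pred: 9+6-2=13
Step 2: prey: 31+6-16=21; pred: 13+8-3=18
Step 3: prey: 21+4-15=10; pred: 18+7-5=20
Step 4: prey: 10+2-8=4; pred: 20+4-6=18
Step 5: prey: 4+0-2=2; pred: 18+1-5=14
Step 6: prey: 2+0-1=1; pred: 14+0-4=10
Step 7: prey: 1+0-0=1; pred: 10+0-3=7

Answer: 1 7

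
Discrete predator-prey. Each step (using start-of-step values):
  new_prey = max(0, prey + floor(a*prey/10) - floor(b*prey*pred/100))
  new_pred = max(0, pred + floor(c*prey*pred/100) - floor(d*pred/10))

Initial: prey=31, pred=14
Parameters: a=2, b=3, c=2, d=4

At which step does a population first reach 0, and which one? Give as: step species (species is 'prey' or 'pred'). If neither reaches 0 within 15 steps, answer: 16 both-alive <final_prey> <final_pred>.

Answer: 16 both-alive 19 2

Derivation:
Step 1: prey: 31+6-13=24; pred: 14+8-5=17
Step 2: prey: 24+4-12=16; pred: 17+8-6=19
Step 3: prey: 16+3-9=10; pred: 19+6-7=18
Step 4: prey: 10+2-5=7; pred: 18+3-7=14
Step 5: prey: 7+1-2=6; pred: 14+1-5=10
Step 6: prey: 6+1-1=6; pred: 10+1-4=7
Step 7: prey: 6+1-1=6; pred: 7+0-2=5
Step 8: prey: 6+1-0=7; pred: 5+0-2=3
Step 9: prey: 7+1-0=8; pred: 3+0-1=2
Step 10: prey: 8+1-0=9; pred: 2+0-0=2
Step 11: prey: 9+1-0=10; pred: 2+0-0=2
Step 12: prey: 10+2-0=12; pred: 2+0-0=2
Step 13: prey: 12+2-0=14; pred: 2+0-0=2
Step 14: prey: 14+2-0=16; pred: 2+0-0=2
Step 15: prey: 16+3-0=19; pred: 2+0-0=2
No extinction within 15 steps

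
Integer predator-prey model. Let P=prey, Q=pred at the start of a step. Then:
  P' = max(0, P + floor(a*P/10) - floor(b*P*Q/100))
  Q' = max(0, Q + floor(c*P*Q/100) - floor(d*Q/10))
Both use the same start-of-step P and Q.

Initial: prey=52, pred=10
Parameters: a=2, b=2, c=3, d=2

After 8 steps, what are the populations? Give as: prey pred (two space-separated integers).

Answer: 0 42

Derivation:
Step 1: prey: 52+10-10=52; pred: 10+15-2=23
Step 2: prey: 52+10-23=39; pred: 23+35-4=54
Step 3: prey: 39+7-42=4; pred: 54+63-10=107
Step 4: prey: 4+0-8=0; pred: 107+12-21=98
Step 5: prey: 0+0-0=0; pred: 98+0-19=79
Step 6: prey: 0+0-0=0; pred: 79+0-15=64
Step 7: prey: 0+0-0=0; pred: 64+0-12=52
Step 8: prey: 0+0-0=0; pred: 52+0-10=42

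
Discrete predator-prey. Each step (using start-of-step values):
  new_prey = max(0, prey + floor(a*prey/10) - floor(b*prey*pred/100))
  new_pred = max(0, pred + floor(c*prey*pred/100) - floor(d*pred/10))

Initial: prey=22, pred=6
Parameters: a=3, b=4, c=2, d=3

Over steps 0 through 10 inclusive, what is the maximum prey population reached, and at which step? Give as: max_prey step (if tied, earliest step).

Step 1: prey: 22+6-5=23; pred: 6+2-1=7
Step 2: prey: 23+6-6=23; pred: 7+3-2=8
Step 3: prey: 23+6-7=22; pred: 8+3-2=9
Step 4: prey: 22+6-7=21; pred: 9+3-2=10
Step 5: prey: 21+6-8=19; pred: 10+4-3=11
Step 6: prey: 19+5-8=16; pred: 11+4-3=12
Step 7: prey: 16+4-7=13; pred: 12+3-3=12
Step 8: prey: 13+3-6=10; pred: 12+3-3=12
Step 9: prey: 10+3-4=9; pred: 12+2-3=11
Step 10: prey: 9+2-3=8; pred: 11+1-3=9
Max prey = 23 at step 1

Answer: 23 1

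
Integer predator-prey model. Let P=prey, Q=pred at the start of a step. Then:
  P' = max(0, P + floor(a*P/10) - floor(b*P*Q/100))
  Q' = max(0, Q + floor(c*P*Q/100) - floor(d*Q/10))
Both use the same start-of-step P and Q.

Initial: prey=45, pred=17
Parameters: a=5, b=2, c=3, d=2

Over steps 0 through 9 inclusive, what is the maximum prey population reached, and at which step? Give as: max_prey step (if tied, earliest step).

Step 1: prey: 45+22-15=52; pred: 17+22-3=36
Step 2: prey: 52+26-37=41; pred: 36+56-7=85
Step 3: prey: 41+20-69=0; pred: 85+104-17=172
Step 4: prey: 0+0-0=0; pred: 172+0-34=138
Step 5: prey: 0+0-0=0; pred: 138+0-27=111
Step 6: prey: 0+0-0=0; pred: 111+0-22=89
Step 7: prey: 0+0-0=0; pred: 89+0-17=72
Step 8: prey: 0+0-0=0; pred: 72+0-14=58
Step 9: prey: 0+0-0=0; pred: 58+0-11=47
Max prey = 52 at step 1

Answer: 52 1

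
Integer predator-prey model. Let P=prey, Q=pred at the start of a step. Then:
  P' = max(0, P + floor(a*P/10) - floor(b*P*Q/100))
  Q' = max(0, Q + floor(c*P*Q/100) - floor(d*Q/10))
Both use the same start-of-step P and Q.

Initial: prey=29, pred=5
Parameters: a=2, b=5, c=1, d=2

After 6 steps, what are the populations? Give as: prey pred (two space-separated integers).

Step 1: prey: 29+5-7=27; pred: 5+1-1=5
Step 2: prey: 27+5-6=26; pred: 5+1-1=5
Step 3: prey: 26+5-6=25; pred: 5+1-1=5
Step 4: prey: 25+5-6=24; pred: 5+1-1=5
Step 5: prey: 24+4-6=22; pred: 5+1-1=5
Step 6: prey: 22+4-5=21; pred: 5+1-1=5

Answer: 21 5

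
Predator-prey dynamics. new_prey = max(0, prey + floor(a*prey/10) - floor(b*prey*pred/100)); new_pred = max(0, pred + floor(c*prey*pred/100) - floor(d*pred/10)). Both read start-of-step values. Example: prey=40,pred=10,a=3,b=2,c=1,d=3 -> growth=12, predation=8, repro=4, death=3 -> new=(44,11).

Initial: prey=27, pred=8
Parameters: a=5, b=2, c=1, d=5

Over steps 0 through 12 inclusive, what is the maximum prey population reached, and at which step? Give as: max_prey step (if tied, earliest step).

Answer: 223 7

Derivation:
Step 1: prey: 27+13-4=36; pred: 8+2-4=6
Step 2: prey: 36+18-4=50; pred: 6+2-3=5
Step 3: prey: 50+25-5=70; pred: 5+2-2=5
Step 4: prey: 70+35-7=98; pred: 5+3-2=6
Step 5: prey: 98+49-11=136; pred: 6+5-3=8
Step 6: prey: 136+68-21=183; pred: 8+10-4=14
Step 7: prey: 183+91-51=223; pred: 14+25-7=32
Step 8: prey: 223+111-142=192; pred: 32+71-16=87
Step 9: prey: 192+96-334=0; pred: 87+167-43=211
Step 10: prey: 0+0-0=0; pred: 211+0-105=106
Step 11: prey: 0+0-0=0; pred: 106+0-53=53
Step 12: prey: 0+0-0=0; pred: 53+0-26=27
Max prey = 223 at step 7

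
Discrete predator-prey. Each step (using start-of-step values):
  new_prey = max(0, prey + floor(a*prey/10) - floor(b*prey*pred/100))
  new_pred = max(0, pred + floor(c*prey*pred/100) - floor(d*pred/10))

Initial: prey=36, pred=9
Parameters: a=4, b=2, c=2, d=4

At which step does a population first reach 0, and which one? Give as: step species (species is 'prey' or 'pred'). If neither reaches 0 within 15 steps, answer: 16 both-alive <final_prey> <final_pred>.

Answer: 6 prey

Derivation:
Step 1: prey: 36+14-6=44; pred: 9+6-3=12
Step 2: prey: 44+17-10=51; pred: 12+10-4=18
Step 3: prey: 51+20-18=53; pred: 18+18-7=29
Step 4: prey: 53+21-30=44; pred: 29+30-11=48
Step 5: prey: 44+17-42=19; pred: 48+42-19=71
Step 6: prey: 19+7-26=0; pred: 71+26-28=69
First extinction: prey at step 6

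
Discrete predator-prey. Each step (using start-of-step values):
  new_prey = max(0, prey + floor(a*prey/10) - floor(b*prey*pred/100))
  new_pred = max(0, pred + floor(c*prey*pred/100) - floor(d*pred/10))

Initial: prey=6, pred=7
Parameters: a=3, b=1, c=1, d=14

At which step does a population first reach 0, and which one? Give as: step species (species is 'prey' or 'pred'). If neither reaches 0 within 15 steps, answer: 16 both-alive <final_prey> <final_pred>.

Step 1: prey: 6+1-0=7; pred: 7+0-9=0
First extinction: pred at step 1

Answer: 1 pred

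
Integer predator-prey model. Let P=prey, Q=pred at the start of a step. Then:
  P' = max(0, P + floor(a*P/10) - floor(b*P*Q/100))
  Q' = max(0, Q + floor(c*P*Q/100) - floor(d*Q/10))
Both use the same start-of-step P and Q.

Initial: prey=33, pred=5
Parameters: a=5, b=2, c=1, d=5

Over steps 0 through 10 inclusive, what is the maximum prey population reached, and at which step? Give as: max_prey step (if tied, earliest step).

Step 1: prey: 33+16-3=46; pred: 5+1-2=4
Step 2: prey: 46+23-3=66; pred: 4+1-2=3
Step 3: prey: 66+33-3=96; pred: 3+1-1=3
Step 4: prey: 96+48-5=139; pred: 3+2-1=4
Step 5: prey: 139+69-11=197; pred: 4+5-2=7
Step 6: prey: 197+98-27=268; pred: 7+13-3=17
Step 7: prey: 268+134-91=311; pred: 17+45-8=54
Step 8: prey: 311+155-335=131; pred: 54+167-27=194
Step 9: prey: 131+65-508=0; pred: 194+254-97=351
Step 10: prey: 0+0-0=0; pred: 351+0-175=176
Max prey = 311 at step 7

Answer: 311 7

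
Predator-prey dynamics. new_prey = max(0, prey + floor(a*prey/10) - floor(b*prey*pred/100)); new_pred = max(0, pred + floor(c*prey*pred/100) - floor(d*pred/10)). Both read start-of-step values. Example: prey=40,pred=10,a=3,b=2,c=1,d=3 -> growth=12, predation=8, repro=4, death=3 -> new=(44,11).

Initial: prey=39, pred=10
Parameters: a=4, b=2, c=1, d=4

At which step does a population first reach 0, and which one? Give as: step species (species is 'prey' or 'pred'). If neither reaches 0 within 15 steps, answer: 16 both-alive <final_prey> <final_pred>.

Answer: 16 both-alive 1 4

Derivation:
Step 1: prey: 39+15-7=47; pred: 10+3-4=9
Step 2: prey: 47+18-8=57; pred: 9+4-3=10
Step 3: prey: 57+22-11=68; pred: 10+5-4=11
Step 4: prey: 68+27-14=81; pred: 11+7-4=14
Step 5: prey: 81+32-22=91; pred: 14+11-5=20
Step 6: prey: 91+36-36=91; pred: 20+18-8=30
Step 7: prey: 91+36-54=73; pred: 30+27-12=45
Step 8: prey: 73+29-65=37; pred: 45+32-18=59
Step 9: prey: 37+14-43=8; pred: 59+21-23=57
Step 10: prey: 8+3-9=2; pred: 57+4-22=39
Step 11: prey: 2+0-1=1; pred: 39+0-15=24
Step 12: prey: 1+0-0=1; pred: 24+0-9=15
Step 13: prey: 1+0-0=1; pred: 15+0-6=9
Step 14: prey: 1+0-0=1; pred: 9+0-3=6
Step 15: prey: 1+0-0=1; pred: 6+0-2=4
No extinction within 15 steps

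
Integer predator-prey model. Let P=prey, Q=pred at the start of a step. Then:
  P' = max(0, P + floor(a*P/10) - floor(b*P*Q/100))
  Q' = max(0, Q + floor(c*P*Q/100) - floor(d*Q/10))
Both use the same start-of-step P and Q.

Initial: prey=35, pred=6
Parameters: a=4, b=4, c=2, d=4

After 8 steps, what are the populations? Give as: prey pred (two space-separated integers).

Step 1: prey: 35+14-8=41; pred: 6+4-2=8
Step 2: prey: 41+16-13=44; pred: 8+6-3=11
Step 3: prey: 44+17-19=42; pred: 11+9-4=16
Step 4: prey: 42+16-26=32; pred: 16+13-6=23
Step 5: prey: 32+12-29=15; pred: 23+14-9=28
Step 6: prey: 15+6-16=5; pred: 28+8-11=25
Step 7: prey: 5+2-5=2; pred: 25+2-10=17
Step 8: prey: 2+0-1=1; pred: 17+0-6=11

Answer: 1 11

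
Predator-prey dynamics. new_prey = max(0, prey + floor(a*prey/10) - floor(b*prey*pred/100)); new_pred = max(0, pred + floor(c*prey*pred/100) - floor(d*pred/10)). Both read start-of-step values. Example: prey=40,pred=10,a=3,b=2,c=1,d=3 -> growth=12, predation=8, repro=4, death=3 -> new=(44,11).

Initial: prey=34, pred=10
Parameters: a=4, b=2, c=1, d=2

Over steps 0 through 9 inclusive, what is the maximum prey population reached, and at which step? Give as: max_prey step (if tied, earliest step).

Answer: 59 4

Derivation:
Step 1: prey: 34+13-6=41; pred: 10+3-2=11
Step 2: prey: 41+16-9=48; pred: 11+4-2=13
Step 3: prey: 48+19-12=55; pred: 13+6-2=17
Step 4: prey: 55+22-18=59; pred: 17+9-3=23
Step 5: prey: 59+23-27=55; pred: 23+13-4=32
Step 6: prey: 55+22-35=42; pred: 32+17-6=43
Step 7: prey: 42+16-36=22; pred: 43+18-8=53
Step 8: prey: 22+8-23=7; pred: 53+11-10=54
Step 9: prey: 7+2-7=2; pred: 54+3-10=47
Max prey = 59 at step 4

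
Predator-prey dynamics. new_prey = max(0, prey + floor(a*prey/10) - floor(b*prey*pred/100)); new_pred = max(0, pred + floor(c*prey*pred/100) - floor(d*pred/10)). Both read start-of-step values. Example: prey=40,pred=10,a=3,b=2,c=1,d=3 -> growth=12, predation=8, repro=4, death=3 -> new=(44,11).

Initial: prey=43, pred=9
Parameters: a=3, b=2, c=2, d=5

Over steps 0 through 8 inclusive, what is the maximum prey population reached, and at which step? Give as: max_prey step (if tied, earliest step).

Step 1: prey: 43+12-7=48; pred: 9+7-4=12
Step 2: prey: 48+14-11=51; pred: 12+11-6=17
Step 3: prey: 51+15-17=49; pred: 17+17-8=26
Step 4: prey: 49+14-25=38; pred: 26+25-13=38
Step 5: prey: 38+11-28=21; pred: 38+28-19=47
Step 6: prey: 21+6-19=8; pred: 47+19-23=43
Step 7: prey: 8+2-6=4; pred: 43+6-21=28
Step 8: prey: 4+1-2=3; pred: 28+2-14=16
Max prey = 51 at step 2

Answer: 51 2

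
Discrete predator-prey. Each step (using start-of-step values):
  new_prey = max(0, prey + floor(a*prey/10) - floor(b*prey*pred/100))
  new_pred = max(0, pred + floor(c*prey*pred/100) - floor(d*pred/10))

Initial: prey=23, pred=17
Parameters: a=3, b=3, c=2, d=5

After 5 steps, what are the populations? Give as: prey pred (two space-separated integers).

Answer: 16 5

Derivation:
Step 1: prey: 23+6-11=18; pred: 17+7-8=16
Step 2: prey: 18+5-8=15; pred: 16+5-8=13
Step 3: prey: 15+4-5=14; pred: 13+3-6=10
Step 4: prey: 14+4-4=14; pred: 10+2-5=7
Step 5: prey: 14+4-2=16; pred: 7+1-3=5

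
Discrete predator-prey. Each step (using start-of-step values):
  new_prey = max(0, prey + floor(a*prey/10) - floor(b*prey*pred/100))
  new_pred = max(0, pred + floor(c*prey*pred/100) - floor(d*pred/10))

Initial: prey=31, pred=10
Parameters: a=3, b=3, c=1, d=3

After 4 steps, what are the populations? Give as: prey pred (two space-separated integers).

Step 1: prey: 31+9-9=31; pred: 10+3-3=10
Step 2: prey: 31+9-9=31; pred: 10+3-3=10
Step 3: prey: 31+9-9=31; pred: 10+3-3=10
Step 4: prey: 31+9-9=31; pred: 10+3-3=10

Answer: 31 10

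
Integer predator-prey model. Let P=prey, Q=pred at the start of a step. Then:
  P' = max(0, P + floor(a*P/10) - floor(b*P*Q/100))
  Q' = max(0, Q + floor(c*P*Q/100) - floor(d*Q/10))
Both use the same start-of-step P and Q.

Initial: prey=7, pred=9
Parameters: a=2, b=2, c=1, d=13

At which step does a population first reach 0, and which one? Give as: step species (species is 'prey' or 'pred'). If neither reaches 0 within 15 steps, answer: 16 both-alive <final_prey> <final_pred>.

Answer: 1 pred

Derivation:
Step 1: prey: 7+1-1=7; pred: 9+0-11=0
First extinction: pred at step 1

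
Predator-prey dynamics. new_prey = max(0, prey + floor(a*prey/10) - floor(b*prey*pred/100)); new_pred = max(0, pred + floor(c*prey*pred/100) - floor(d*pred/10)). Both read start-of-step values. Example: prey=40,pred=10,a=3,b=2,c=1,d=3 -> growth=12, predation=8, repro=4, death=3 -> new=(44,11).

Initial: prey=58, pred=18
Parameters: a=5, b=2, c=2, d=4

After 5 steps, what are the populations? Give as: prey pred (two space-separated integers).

Answer: 0 62

Derivation:
Step 1: prey: 58+29-20=67; pred: 18+20-7=31
Step 2: prey: 67+33-41=59; pred: 31+41-12=60
Step 3: prey: 59+29-70=18; pred: 60+70-24=106
Step 4: prey: 18+9-38=0; pred: 106+38-42=102
Step 5: prey: 0+0-0=0; pred: 102+0-40=62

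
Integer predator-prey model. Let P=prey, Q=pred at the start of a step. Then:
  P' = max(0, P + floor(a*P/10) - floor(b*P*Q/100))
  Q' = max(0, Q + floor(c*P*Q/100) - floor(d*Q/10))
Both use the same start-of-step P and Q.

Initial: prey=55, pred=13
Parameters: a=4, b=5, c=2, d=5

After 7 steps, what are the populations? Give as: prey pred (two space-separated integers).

Answer: 0 2

Derivation:
Step 1: prey: 55+22-35=42; pred: 13+14-6=21
Step 2: prey: 42+16-44=14; pred: 21+17-10=28
Step 3: prey: 14+5-19=0; pred: 28+7-14=21
Step 4: prey: 0+0-0=0; pred: 21+0-10=11
Step 5: prey: 0+0-0=0; pred: 11+0-5=6
Step 6: prey: 0+0-0=0; pred: 6+0-3=3
Step 7: prey: 0+0-0=0; pred: 3+0-1=2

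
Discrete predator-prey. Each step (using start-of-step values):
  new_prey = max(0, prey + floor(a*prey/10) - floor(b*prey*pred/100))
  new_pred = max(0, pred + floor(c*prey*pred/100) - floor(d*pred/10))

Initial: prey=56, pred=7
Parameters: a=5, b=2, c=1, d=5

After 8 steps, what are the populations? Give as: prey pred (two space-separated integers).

Answer: 0 68

Derivation:
Step 1: prey: 56+28-7=77; pred: 7+3-3=7
Step 2: prey: 77+38-10=105; pred: 7+5-3=9
Step 3: prey: 105+52-18=139; pred: 9+9-4=14
Step 4: prey: 139+69-38=170; pred: 14+19-7=26
Step 5: prey: 170+85-88=167; pred: 26+44-13=57
Step 6: prey: 167+83-190=60; pred: 57+95-28=124
Step 7: prey: 60+30-148=0; pred: 124+74-62=136
Step 8: prey: 0+0-0=0; pred: 136+0-68=68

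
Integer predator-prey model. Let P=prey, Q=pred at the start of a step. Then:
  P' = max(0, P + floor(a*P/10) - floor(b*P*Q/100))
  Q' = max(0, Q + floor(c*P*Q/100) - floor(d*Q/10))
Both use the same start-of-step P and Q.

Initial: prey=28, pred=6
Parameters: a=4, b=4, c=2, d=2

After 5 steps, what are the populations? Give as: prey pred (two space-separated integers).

Answer: 9 32

Derivation:
Step 1: prey: 28+11-6=33; pred: 6+3-1=8
Step 2: prey: 33+13-10=36; pred: 8+5-1=12
Step 3: prey: 36+14-17=33; pred: 12+8-2=18
Step 4: prey: 33+13-23=23; pred: 18+11-3=26
Step 5: prey: 23+9-23=9; pred: 26+11-5=32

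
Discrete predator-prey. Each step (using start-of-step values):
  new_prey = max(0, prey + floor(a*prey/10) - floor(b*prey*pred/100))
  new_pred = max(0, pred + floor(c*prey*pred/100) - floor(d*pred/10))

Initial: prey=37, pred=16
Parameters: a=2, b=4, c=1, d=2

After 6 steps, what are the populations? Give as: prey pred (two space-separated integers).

Step 1: prey: 37+7-23=21; pred: 16+5-3=18
Step 2: prey: 21+4-15=10; pred: 18+3-3=18
Step 3: prey: 10+2-7=5; pred: 18+1-3=16
Step 4: prey: 5+1-3=3; pred: 16+0-3=13
Step 5: prey: 3+0-1=2; pred: 13+0-2=11
Step 6: prey: 2+0-0=2; pred: 11+0-2=9

Answer: 2 9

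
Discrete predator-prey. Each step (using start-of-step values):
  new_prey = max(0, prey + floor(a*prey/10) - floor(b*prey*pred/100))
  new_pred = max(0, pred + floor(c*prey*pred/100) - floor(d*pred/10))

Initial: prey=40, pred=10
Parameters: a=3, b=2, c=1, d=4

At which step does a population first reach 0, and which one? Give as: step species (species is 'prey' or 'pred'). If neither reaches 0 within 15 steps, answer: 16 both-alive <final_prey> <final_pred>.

Answer: 16 both-alive 12 9

Derivation:
Step 1: prey: 40+12-8=44; pred: 10+4-4=10
Step 2: prey: 44+13-8=49; pred: 10+4-4=10
Step 3: prey: 49+14-9=54; pred: 10+4-4=10
Step 4: prey: 54+16-10=60; pred: 10+5-4=11
Step 5: prey: 60+18-13=65; pred: 11+6-4=13
Step 6: prey: 65+19-16=68; pred: 13+8-5=16
Step 7: prey: 68+20-21=67; pred: 16+10-6=20
Step 8: prey: 67+20-26=61; pred: 20+13-8=25
Step 9: prey: 61+18-30=49; pred: 25+15-10=30
Step 10: prey: 49+14-29=34; pred: 30+14-12=32
Step 11: prey: 34+10-21=23; pred: 32+10-12=30
Step 12: prey: 23+6-13=16; pred: 30+6-12=24
Step 13: prey: 16+4-7=13; pred: 24+3-9=18
Step 14: prey: 13+3-4=12; pred: 18+2-7=13
Step 15: prey: 12+3-3=12; pred: 13+1-5=9
No extinction within 15 steps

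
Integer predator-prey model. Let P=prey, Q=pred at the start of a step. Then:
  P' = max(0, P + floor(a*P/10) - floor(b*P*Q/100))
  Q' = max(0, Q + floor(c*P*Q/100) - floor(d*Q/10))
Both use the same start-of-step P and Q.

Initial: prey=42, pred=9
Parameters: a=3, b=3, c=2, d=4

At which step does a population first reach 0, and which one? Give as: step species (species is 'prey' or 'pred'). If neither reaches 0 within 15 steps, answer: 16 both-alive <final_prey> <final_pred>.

Answer: 16 both-alive 2 2

Derivation:
Step 1: prey: 42+12-11=43; pred: 9+7-3=13
Step 2: prey: 43+12-16=39; pred: 13+11-5=19
Step 3: prey: 39+11-22=28; pred: 19+14-7=26
Step 4: prey: 28+8-21=15; pred: 26+14-10=30
Step 5: prey: 15+4-13=6; pred: 30+9-12=27
Step 6: prey: 6+1-4=3; pred: 27+3-10=20
Step 7: prey: 3+0-1=2; pred: 20+1-8=13
Step 8: prey: 2+0-0=2; pred: 13+0-5=8
Step 9: prey: 2+0-0=2; pred: 8+0-3=5
Step 10: prey: 2+0-0=2; pred: 5+0-2=3
Step 11: prey: 2+0-0=2; pred: 3+0-1=2
Step 12: prey: 2+0-0=2; pred: 2+0-0=2
Steps 13-15: state stable at prey=2, pred=2 (no change)
No extinction within 15 steps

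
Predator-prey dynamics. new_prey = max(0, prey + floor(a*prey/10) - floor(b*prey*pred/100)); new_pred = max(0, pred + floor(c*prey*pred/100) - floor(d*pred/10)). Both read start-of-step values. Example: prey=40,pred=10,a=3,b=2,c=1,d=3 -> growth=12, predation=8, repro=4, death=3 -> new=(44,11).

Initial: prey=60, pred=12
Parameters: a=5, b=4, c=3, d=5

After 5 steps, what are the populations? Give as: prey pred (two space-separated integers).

Answer: 0 21

Derivation:
Step 1: prey: 60+30-28=62; pred: 12+21-6=27
Step 2: prey: 62+31-66=27; pred: 27+50-13=64
Step 3: prey: 27+13-69=0; pred: 64+51-32=83
Step 4: prey: 0+0-0=0; pred: 83+0-41=42
Step 5: prey: 0+0-0=0; pred: 42+0-21=21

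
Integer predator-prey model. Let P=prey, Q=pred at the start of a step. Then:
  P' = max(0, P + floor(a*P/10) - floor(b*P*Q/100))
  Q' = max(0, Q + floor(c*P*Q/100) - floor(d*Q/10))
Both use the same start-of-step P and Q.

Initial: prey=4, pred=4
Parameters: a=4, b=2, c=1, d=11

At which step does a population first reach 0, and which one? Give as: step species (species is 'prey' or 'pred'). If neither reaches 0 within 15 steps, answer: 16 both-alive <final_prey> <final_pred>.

Step 1: prey: 4+1-0=5; pred: 4+0-4=0
First extinction: pred at step 1

Answer: 1 pred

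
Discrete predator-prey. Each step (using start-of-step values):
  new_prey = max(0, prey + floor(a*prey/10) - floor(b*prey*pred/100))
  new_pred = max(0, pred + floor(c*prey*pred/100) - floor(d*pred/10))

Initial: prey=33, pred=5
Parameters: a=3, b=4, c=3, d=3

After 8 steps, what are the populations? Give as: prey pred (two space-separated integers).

Step 1: prey: 33+9-6=36; pred: 5+4-1=8
Step 2: prey: 36+10-11=35; pred: 8+8-2=14
Step 3: prey: 35+10-19=26; pred: 14+14-4=24
Step 4: prey: 26+7-24=9; pred: 24+18-7=35
Step 5: prey: 9+2-12=0; pred: 35+9-10=34
Step 6: prey: 0+0-0=0; pred: 34+0-10=24
Step 7: prey: 0+0-0=0; pred: 24+0-7=17
Step 8: prey: 0+0-0=0; pred: 17+0-5=12

Answer: 0 12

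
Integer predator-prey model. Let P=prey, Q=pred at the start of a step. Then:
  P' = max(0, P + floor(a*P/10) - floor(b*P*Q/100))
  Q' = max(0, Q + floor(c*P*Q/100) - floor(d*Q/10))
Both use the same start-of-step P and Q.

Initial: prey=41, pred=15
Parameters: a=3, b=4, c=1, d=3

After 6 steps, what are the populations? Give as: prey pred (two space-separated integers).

Step 1: prey: 41+12-24=29; pred: 15+6-4=17
Step 2: prey: 29+8-19=18; pred: 17+4-5=16
Step 3: prey: 18+5-11=12; pred: 16+2-4=14
Step 4: prey: 12+3-6=9; pred: 14+1-4=11
Step 5: prey: 9+2-3=8; pred: 11+0-3=8
Step 6: prey: 8+2-2=8; pred: 8+0-2=6

Answer: 8 6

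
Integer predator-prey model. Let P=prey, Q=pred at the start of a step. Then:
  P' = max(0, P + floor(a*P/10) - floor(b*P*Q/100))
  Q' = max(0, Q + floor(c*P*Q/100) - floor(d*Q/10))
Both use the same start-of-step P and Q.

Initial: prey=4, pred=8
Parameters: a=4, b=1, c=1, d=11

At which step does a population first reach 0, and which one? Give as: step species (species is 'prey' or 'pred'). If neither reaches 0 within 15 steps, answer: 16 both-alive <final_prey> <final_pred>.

Answer: 1 pred

Derivation:
Step 1: prey: 4+1-0=5; pred: 8+0-8=0
First extinction: pred at step 1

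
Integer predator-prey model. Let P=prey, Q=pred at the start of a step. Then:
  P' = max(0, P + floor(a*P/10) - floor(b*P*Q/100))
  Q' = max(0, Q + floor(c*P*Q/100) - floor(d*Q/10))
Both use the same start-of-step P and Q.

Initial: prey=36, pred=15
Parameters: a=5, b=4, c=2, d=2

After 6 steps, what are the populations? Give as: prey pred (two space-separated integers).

Answer: 0 23

Derivation:
Step 1: prey: 36+18-21=33; pred: 15+10-3=22
Step 2: prey: 33+16-29=20; pred: 22+14-4=32
Step 3: prey: 20+10-25=5; pred: 32+12-6=38
Step 4: prey: 5+2-7=0; pred: 38+3-7=34
Step 5: prey: 0+0-0=0; pred: 34+0-6=28
Step 6: prey: 0+0-0=0; pred: 28+0-5=23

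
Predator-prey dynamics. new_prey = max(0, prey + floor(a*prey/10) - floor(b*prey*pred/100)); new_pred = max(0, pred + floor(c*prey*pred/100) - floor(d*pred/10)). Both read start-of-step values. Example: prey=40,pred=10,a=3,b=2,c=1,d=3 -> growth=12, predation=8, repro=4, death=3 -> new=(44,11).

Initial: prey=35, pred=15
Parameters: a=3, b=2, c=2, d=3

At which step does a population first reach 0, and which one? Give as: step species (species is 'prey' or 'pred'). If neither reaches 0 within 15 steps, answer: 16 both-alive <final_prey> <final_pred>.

Step 1: prey: 35+10-10=35; pred: 15+10-4=21
Step 2: prey: 35+10-14=31; pred: 21+14-6=29
Step 3: prey: 31+9-17=23; pred: 29+17-8=38
Step 4: prey: 23+6-17=12; pred: 38+17-11=44
Step 5: prey: 12+3-10=5; pred: 44+10-13=41
Step 6: prey: 5+1-4=2; pred: 41+4-12=33
Step 7: prey: 2+0-1=1; pred: 33+1-9=25
Step 8: prey: 1+0-0=1; pred: 25+0-7=18
Step 9: prey: 1+0-0=1; pred: 18+0-5=13
Step 10: prey: 1+0-0=1; pred: 13+0-3=10
Step 11: prey: 1+0-0=1; pred: 10+0-3=7
Step 12: prey: 1+0-0=1; pred: 7+0-2=5
Step 13: prey: 1+0-0=1; pred: 5+0-1=4
Step 14: prey: 1+0-0=1; pred: 4+0-1=3
Step 15: prey: 1+0-0=1; pred: 3+0-0=3
No extinction within 15 steps

Answer: 16 both-alive 1 3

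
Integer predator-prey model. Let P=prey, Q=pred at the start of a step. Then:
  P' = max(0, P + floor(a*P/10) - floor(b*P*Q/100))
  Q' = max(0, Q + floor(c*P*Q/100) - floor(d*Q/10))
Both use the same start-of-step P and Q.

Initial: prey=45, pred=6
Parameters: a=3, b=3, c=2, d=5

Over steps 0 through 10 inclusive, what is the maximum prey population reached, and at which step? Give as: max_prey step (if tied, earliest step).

Step 1: prey: 45+13-8=50; pred: 6+5-3=8
Step 2: prey: 50+15-12=53; pred: 8+8-4=12
Step 3: prey: 53+15-19=49; pred: 12+12-6=18
Step 4: prey: 49+14-26=37; pred: 18+17-9=26
Step 5: prey: 37+11-28=20; pred: 26+19-13=32
Step 6: prey: 20+6-19=7; pred: 32+12-16=28
Step 7: prey: 7+2-5=4; pred: 28+3-14=17
Step 8: prey: 4+1-2=3; pred: 17+1-8=10
Step 9: prey: 3+0-0=3; pred: 10+0-5=5
Step 10: prey: 3+0-0=3; pred: 5+0-2=3
Max prey = 53 at step 2

Answer: 53 2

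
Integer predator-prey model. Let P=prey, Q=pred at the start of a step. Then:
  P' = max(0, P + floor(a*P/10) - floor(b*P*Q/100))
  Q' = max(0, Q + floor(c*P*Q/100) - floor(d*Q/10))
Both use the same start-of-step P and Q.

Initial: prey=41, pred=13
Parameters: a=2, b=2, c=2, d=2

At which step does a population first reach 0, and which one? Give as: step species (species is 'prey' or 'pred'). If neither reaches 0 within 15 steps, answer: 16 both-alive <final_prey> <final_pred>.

Answer: 16 both-alive 1 7

Derivation:
Step 1: prey: 41+8-10=39; pred: 13+10-2=21
Step 2: prey: 39+7-16=30; pred: 21+16-4=33
Step 3: prey: 30+6-19=17; pred: 33+19-6=46
Step 4: prey: 17+3-15=5; pred: 46+15-9=52
Step 5: prey: 5+1-5=1; pred: 52+5-10=47
Step 6: prey: 1+0-0=1; pred: 47+0-9=38
Step 7: prey: 1+0-0=1; pred: 38+0-7=31
Step 8: prey: 1+0-0=1; pred: 31+0-6=25
Step 9: prey: 1+0-0=1; pred: 25+0-5=20
Step 10: prey: 1+0-0=1; pred: 20+0-4=16
Step 11: prey: 1+0-0=1; pred: 16+0-3=13
Step 12: prey: 1+0-0=1; pred: 13+0-2=11
Step 13: prey: 1+0-0=1; pred: 11+0-2=9
Step 14: prey: 1+0-0=1; pred: 9+0-1=8
Step 15: prey: 1+0-0=1; pred: 8+0-1=7
No extinction within 15 steps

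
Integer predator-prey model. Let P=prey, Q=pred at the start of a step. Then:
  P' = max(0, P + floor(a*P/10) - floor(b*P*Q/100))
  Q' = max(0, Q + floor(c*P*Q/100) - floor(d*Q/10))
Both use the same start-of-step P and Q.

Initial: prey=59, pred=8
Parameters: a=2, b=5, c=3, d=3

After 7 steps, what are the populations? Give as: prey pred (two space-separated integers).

Step 1: prey: 59+11-23=47; pred: 8+14-2=20
Step 2: prey: 47+9-47=9; pred: 20+28-6=42
Step 3: prey: 9+1-18=0; pred: 42+11-12=41
Step 4: prey: 0+0-0=0; pred: 41+0-12=29
Step 5: prey: 0+0-0=0; pred: 29+0-8=21
Step 6: prey: 0+0-0=0; pred: 21+0-6=15
Step 7: prey: 0+0-0=0; pred: 15+0-4=11

Answer: 0 11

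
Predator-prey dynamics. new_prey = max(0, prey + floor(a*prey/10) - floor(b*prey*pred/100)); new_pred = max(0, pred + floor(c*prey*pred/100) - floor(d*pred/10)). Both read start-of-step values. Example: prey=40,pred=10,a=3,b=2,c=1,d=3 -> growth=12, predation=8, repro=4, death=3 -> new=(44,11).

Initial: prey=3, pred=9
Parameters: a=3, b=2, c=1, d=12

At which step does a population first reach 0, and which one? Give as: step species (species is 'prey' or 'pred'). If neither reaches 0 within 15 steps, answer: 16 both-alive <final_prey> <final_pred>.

Answer: 1 pred

Derivation:
Step 1: prey: 3+0-0=3; pred: 9+0-10=0
First extinction: pred at step 1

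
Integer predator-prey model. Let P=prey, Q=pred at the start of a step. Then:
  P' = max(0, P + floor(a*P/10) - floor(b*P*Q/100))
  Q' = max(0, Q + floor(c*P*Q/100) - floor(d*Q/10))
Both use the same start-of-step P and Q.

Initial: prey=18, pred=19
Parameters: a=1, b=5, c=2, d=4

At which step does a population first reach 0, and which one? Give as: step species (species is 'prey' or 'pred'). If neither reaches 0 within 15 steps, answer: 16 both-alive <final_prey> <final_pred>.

Step 1: prey: 18+1-17=2; pred: 19+6-7=18
Step 2: prey: 2+0-1=1; pred: 18+0-7=11
Step 3: prey: 1+0-0=1; pred: 11+0-4=7
Step 4: prey: 1+0-0=1; pred: 7+0-2=5
Step 5: prey: 1+0-0=1; pred: 5+0-2=3
Step 6: prey: 1+0-0=1; pred: 3+0-1=2
Step 7: prey: 1+0-0=1; pred: 2+0-0=2
Steps 8-15: state stable at prey=1, pred=2 (no change)
No extinction within 15 steps

Answer: 16 both-alive 1 2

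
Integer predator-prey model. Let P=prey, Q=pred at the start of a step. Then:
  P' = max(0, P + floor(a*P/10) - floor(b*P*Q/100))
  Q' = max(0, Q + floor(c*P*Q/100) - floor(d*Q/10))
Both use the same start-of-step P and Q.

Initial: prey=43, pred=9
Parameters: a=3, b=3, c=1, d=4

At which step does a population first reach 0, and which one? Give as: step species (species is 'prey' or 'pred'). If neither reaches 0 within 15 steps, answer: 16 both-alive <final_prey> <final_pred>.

Step 1: prey: 43+12-11=44; pred: 9+3-3=9
Step 2: prey: 44+13-11=46; pred: 9+3-3=9
Step 3: prey: 46+13-12=47; pred: 9+4-3=10
Step 4: prey: 47+14-14=47; pred: 10+4-4=10
Steps 5-15: state stable at prey=47, pred=10 (no change)
No extinction within 15 steps

Answer: 16 both-alive 47 10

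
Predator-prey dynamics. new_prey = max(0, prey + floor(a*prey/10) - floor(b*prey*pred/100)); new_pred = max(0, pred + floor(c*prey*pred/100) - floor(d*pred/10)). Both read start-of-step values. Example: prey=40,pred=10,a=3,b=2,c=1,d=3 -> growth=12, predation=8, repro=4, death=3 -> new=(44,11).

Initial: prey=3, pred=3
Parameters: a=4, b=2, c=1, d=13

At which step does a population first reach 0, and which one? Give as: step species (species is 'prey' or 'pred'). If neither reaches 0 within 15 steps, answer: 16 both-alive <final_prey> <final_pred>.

Answer: 1 pred

Derivation:
Step 1: prey: 3+1-0=4; pred: 3+0-3=0
First extinction: pred at step 1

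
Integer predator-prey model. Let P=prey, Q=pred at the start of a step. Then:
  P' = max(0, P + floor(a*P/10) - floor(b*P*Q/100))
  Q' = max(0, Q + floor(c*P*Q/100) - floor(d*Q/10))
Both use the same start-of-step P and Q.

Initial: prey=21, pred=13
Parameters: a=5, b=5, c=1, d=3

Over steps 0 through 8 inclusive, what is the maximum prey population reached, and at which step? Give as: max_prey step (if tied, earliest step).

Step 1: prey: 21+10-13=18; pred: 13+2-3=12
Step 2: prey: 18+9-10=17; pred: 12+2-3=11
Step 3: prey: 17+8-9=16; pred: 11+1-3=9
Step 4: prey: 16+8-7=17; pred: 9+1-2=8
Step 5: prey: 17+8-6=19; pred: 8+1-2=7
Step 6: prey: 19+9-6=22; pred: 7+1-2=6
Step 7: prey: 22+11-6=27; pred: 6+1-1=6
Step 8: prey: 27+13-8=32; pred: 6+1-1=6
Max prey = 32 at step 8

Answer: 32 8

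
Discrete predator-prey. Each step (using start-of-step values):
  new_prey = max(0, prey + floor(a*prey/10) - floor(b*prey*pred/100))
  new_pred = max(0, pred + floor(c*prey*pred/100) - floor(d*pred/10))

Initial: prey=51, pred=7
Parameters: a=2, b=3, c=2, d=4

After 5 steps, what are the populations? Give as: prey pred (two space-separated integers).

Step 1: prey: 51+10-10=51; pred: 7+7-2=12
Step 2: prey: 51+10-18=43; pred: 12+12-4=20
Step 3: prey: 43+8-25=26; pred: 20+17-8=29
Step 4: prey: 26+5-22=9; pred: 29+15-11=33
Step 5: prey: 9+1-8=2; pred: 33+5-13=25

Answer: 2 25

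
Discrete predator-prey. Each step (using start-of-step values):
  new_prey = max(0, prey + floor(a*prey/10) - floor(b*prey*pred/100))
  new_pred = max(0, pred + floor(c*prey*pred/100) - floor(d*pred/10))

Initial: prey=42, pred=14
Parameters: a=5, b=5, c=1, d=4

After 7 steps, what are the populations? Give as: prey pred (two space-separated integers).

Answer: 32 5

Derivation:
Step 1: prey: 42+21-29=34; pred: 14+5-5=14
Step 2: prey: 34+17-23=28; pred: 14+4-5=13
Step 3: prey: 28+14-18=24; pred: 13+3-5=11
Step 4: prey: 24+12-13=23; pred: 11+2-4=9
Step 5: prey: 23+11-10=24; pred: 9+2-3=8
Step 6: prey: 24+12-9=27; pred: 8+1-3=6
Step 7: prey: 27+13-8=32; pred: 6+1-2=5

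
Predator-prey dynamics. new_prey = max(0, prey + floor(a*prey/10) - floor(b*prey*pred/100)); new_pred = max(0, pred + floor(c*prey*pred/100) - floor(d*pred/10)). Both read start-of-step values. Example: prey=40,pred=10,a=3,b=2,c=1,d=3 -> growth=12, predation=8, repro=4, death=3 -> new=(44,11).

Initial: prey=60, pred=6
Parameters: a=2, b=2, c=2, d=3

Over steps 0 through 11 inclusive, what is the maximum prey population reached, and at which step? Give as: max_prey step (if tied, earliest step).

Answer: 65 1

Derivation:
Step 1: prey: 60+12-7=65; pred: 6+7-1=12
Step 2: prey: 65+13-15=63; pred: 12+15-3=24
Step 3: prey: 63+12-30=45; pred: 24+30-7=47
Step 4: prey: 45+9-42=12; pred: 47+42-14=75
Step 5: prey: 12+2-18=0; pred: 75+18-22=71
Step 6: prey: 0+0-0=0; pred: 71+0-21=50
Step 7: prey: 0+0-0=0; pred: 50+0-15=35
Step 8: prey: 0+0-0=0; pred: 35+0-10=25
Step 9: prey: 0+0-0=0; pred: 25+0-7=18
Step 10: prey: 0+0-0=0; pred: 18+0-5=13
Step 11: prey: 0+0-0=0; pred: 13+0-3=10
Max prey = 65 at step 1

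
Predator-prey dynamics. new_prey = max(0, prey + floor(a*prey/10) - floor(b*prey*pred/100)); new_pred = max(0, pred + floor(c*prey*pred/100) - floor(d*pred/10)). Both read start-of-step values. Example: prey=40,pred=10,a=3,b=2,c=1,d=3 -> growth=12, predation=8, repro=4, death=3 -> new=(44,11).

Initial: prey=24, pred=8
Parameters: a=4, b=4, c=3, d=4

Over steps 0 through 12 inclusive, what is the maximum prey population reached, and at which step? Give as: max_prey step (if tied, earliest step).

Step 1: prey: 24+9-7=26; pred: 8+5-3=10
Step 2: prey: 26+10-10=26; pred: 10+7-4=13
Step 3: prey: 26+10-13=23; pred: 13+10-5=18
Step 4: prey: 23+9-16=16; pred: 18+12-7=23
Step 5: prey: 16+6-14=8; pred: 23+11-9=25
Step 6: prey: 8+3-8=3; pred: 25+6-10=21
Step 7: prey: 3+1-2=2; pred: 21+1-8=14
Step 8: prey: 2+0-1=1; pred: 14+0-5=9
Step 9: prey: 1+0-0=1; pred: 9+0-3=6
Step 10: prey: 1+0-0=1; pred: 6+0-2=4
Step 11: prey: 1+0-0=1; pred: 4+0-1=3
Step 12: prey: 1+0-0=1; pred: 3+0-1=2
Max prey = 26 at step 1

Answer: 26 1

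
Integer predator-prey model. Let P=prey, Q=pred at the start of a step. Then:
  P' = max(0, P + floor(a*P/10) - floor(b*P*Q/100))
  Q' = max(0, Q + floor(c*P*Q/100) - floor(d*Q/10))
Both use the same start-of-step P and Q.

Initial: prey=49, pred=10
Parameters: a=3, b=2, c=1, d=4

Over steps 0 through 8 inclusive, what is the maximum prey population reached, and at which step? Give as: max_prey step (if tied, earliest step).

Answer: 68 4

Derivation:
Step 1: prey: 49+14-9=54; pred: 10+4-4=10
Step 2: prey: 54+16-10=60; pred: 10+5-4=11
Step 3: prey: 60+18-13=65; pred: 11+6-4=13
Step 4: prey: 65+19-16=68; pred: 13+8-5=16
Step 5: prey: 68+20-21=67; pred: 16+10-6=20
Step 6: prey: 67+20-26=61; pred: 20+13-8=25
Step 7: prey: 61+18-30=49; pred: 25+15-10=30
Step 8: prey: 49+14-29=34; pred: 30+14-12=32
Max prey = 68 at step 4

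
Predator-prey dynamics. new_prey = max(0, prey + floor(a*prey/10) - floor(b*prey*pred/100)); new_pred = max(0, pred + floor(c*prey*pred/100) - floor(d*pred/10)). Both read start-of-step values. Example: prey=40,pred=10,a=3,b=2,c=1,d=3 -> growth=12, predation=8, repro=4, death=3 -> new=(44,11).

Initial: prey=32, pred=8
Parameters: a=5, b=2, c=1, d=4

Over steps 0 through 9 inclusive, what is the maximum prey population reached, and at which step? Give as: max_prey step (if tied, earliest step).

Answer: 139 6

Derivation:
Step 1: prey: 32+16-5=43; pred: 8+2-3=7
Step 2: prey: 43+21-6=58; pred: 7+3-2=8
Step 3: prey: 58+29-9=78; pred: 8+4-3=9
Step 4: prey: 78+39-14=103; pred: 9+7-3=13
Step 5: prey: 103+51-26=128; pred: 13+13-5=21
Step 6: prey: 128+64-53=139; pred: 21+26-8=39
Step 7: prey: 139+69-108=100; pred: 39+54-15=78
Step 8: prey: 100+50-156=0; pred: 78+78-31=125
Step 9: prey: 0+0-0=0; pred: 125+0-50=75
Max prey = 139 at step 6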